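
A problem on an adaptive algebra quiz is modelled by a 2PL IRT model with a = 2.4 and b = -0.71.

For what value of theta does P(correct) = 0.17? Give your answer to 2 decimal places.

-1.37

P(theta) = 1 / (1 + exp(−a(theta − b)))
logit = ln(0.1700/0.8300) = -1.5856
theta = b + logit/(a) = -0.71 + (-1.5856)/2.4000 = -1.3707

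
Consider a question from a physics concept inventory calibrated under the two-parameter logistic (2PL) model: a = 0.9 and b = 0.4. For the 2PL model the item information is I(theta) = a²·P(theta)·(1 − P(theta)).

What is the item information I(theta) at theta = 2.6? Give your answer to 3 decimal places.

0.086

P = 1/(1+e^{-1.9800}) = 0.8787
P(1−P) = 0.8787 × 0.1213 = 0.1066
I = a² × P(1−P) = 0.9² × 0.1066 = 0.08635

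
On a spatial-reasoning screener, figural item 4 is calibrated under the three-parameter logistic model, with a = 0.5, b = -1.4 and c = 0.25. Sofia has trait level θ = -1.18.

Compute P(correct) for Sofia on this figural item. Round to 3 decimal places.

0.646

P(θ) = c + (1 − c) · 1 / (1 + exp(−a(θ − b)))
Exponent: 0.5 × (-1.18 − (-1.4)) = 0.1100
1/(1 + e^{-0.1100}) = 0.5275
P = 0.25 + 0.75 × 0.5275 = 0.6456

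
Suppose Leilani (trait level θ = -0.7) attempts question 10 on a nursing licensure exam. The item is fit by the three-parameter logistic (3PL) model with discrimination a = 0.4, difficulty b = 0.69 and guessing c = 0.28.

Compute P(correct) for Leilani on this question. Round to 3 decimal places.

0.542

P(θ) = c + (1 − c) · 1 / (1 + exp(−a(θ − b)))
Exponent: 0.4 × (-0.7 − 0.69) = -0.5560
1/(1 + e^{0.5560}) = 0.3645
P = 0.28 + 0.72 × 0.3645 = 0.5424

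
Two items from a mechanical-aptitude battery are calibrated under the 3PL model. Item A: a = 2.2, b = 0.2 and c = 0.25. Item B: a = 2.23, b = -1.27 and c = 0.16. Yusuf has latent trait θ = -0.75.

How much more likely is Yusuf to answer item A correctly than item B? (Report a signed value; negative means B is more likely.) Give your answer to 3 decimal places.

-0.467

P(θ) = c + (1 − c) · 1 / (1 + exp(−a(θ − b)))
P_A = 0.3326
P_B = 0.7995
P_A − P_B = -0.4669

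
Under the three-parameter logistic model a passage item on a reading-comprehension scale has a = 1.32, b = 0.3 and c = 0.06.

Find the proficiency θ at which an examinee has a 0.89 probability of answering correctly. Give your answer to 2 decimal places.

1.83

P(θ) = c + (1 − c) · 1 / (1 + exp(−a(θ − b)))
Remove guessing floor: (0.89 − 0.06)/(1 − 0.06) = 0.8830
logit = ln(0.8830/0.1170) = 2.0209
θ = b + logit/(a) = 0.3 + 2.0209/1.3200 = 1.8310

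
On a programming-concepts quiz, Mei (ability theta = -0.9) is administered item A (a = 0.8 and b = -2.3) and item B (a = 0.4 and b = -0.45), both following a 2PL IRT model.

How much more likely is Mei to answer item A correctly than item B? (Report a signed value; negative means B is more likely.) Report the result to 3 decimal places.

0.299

P(theta) = 1 / (1 + exp(−a(theta − b)))
P_A = 0.7540
P_B = 0.4551
P_A − P_B = 0.2989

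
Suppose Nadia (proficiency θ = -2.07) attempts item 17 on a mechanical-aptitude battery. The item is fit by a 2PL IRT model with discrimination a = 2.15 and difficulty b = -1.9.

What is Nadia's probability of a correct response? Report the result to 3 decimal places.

P(θ) = 1 / (1 + exp(−a(θ − b)))
Exponent: 2.15 × (-2.07 − (-1.9)) = -0.3655
1/(1 + e^{0.3655}) = 0.4096

0.410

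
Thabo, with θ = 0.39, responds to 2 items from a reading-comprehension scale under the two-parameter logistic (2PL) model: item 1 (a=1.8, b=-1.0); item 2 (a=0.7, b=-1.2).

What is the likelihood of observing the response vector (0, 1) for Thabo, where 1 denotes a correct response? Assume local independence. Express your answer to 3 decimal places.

0.057

P(θ) = 1 / (1 + exp(−a(θ − b)))
P_1 = 1/(1+e^{-2.5020}) = 0.9243
P_2 = 1/(1+e^{-1.1130}) = 0.7527
L = (1−P_1) × P_2 = 0.0757 × 0.7527 = 0.05699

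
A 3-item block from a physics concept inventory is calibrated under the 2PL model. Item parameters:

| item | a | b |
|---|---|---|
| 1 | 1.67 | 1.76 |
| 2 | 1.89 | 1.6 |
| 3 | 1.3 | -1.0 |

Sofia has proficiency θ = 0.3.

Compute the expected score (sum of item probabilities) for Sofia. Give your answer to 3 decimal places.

1.003

P(θ) = 1 / (1 + exp(−a(θ − b)))
P_1 = 1/(1+e^{2.4382}) = 0.0803
P_2 = 1/(1+e^{2.4570}) = 0.0789
P_3 = 1/(1+e^{-1.6900}) = 0.8442
E[score] = 0.0803 + 0.0789 + 0.8442 = 1.0035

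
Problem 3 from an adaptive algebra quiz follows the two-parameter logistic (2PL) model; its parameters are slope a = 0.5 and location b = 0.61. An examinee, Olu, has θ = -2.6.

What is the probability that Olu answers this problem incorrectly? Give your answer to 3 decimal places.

P(θ) = 1 / (1 + exp(−a(θ − b)))
Exponent: 0.5 × (-2.6 − 0.61) = -1.6050
1/(1 + e^{1.6050}) = 0.1673
P(incorrect) = 1 − 0.1673 = 0.8327

0.833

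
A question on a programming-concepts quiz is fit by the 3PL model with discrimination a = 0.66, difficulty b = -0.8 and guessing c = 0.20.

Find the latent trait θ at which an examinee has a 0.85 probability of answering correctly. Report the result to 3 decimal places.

P(θ) = c + (1 − c) · 1 / (1 + exp(−a(θ − b)))
Remove guessing floor: (0.85 − 0.20)/(1 − 0.20) = 0.8125
logit = ln(0.8125/0.1875) = 1.4663
θ = b + logit/(a) = -0.8 + 1.4663/0.6600 = 1.4217

1.422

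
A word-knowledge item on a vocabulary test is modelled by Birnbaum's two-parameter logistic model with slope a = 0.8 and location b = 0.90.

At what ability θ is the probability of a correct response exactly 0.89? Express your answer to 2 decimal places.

3.51

P(θ) = 1 / (1 + exp(−a(θ − b)))
logit = ln(0.8900/0.1100) = 2.0907
θ = b + logit/(a) = 0.90 + 2.0907/0.8000 = 3.5134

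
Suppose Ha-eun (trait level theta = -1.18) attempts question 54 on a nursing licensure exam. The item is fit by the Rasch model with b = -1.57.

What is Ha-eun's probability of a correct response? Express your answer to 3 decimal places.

0.596

P(theta) = 1 / (1 + exp(−(theta − b)))
Exponent: (-1.18 − (-1.57)) = 0.3900
1/(1 + e^{-0.3900}) = 0.5963
P = 0.5963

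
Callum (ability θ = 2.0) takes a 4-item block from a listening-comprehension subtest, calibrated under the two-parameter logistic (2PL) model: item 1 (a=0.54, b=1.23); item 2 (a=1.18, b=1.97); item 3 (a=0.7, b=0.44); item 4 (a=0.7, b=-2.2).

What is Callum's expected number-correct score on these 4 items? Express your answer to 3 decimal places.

P(θ) = 1 / (1 + exp(−a(θ − b)))
P_1 = 1/(1+e^{-0.4158}) = 0.6025
P_2 = 1/(1+e^{-0.0354}) = 0.5088
P_3 = 1/(1+e^{-1.0920}) = 0.7488
P_4 = 1/(1+e^{-2.9400}) = 0.9498
E[score] = 0.6025 + 0.5088 + 0.7488 + 0.9498 = 2.8099

2.810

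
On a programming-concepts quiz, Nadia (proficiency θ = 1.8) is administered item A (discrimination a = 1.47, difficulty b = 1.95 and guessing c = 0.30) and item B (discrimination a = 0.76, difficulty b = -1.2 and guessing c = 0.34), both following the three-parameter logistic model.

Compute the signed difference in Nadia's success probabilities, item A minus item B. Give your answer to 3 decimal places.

-0.327

P(θ) = c + (1 − c) · 1 / (1 + exp(−a(θ − b)))
P_A = 0.6116
P_B = 0.9388
P_A − P_B = -0.3272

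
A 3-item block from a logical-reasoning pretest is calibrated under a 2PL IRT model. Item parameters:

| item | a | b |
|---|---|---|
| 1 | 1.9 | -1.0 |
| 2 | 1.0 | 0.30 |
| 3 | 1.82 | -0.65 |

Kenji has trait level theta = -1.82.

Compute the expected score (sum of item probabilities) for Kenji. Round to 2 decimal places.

P(theta) = 1 / (1 + exp(−a(theta − b)))
P_1 = 1/(1+e^{1.5580}) = 0.1739
P_2 = 1/(1+e^{2.1200}) = 0.1072
P_3 = 1/(1+e^{2.1294}) = 0.1063
E[score] = 0.1739 + 0.1072 + 0.1063 = 0.3874

0.39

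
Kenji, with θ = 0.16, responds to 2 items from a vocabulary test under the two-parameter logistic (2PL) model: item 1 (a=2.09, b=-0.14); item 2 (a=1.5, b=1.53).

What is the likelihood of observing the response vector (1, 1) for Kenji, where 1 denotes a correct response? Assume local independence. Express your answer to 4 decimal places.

P(θ) = 1 / (1 + exp(−a(θ − b)))
P_1 = 1/(1+e^{-0.6270}) = 0.6518
P_2 = 1/(1+e^{2.0550}) = 0.1135
L = P_1 × P_2 = 0.6518 × 0.1135 = 0.07401

0.0740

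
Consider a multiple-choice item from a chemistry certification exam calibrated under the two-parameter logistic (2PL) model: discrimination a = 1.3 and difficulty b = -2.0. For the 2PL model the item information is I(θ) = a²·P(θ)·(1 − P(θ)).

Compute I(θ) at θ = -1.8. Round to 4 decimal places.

P = 1/(1+e^{-0.2600}) = 0.5646
P(1−P) = 0.5646 × 0.4354 = 0.2458
I = a² × P(1−P) = 1.3² × 0.2458 = 0.41544

0.4154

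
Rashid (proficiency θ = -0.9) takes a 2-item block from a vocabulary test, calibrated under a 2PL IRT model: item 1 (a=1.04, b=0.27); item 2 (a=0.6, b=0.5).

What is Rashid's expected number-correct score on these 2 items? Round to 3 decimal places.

P(θ) = 1 / (1 + exp(−a(θ − b)))
P_1 = 1/(1+e^{1.2168}) = 0.2285
P_2 = 1/(1+e^{0.8400}) = 0.3015
E[score] = 0.2285 + 0.3015 = 0.5300

0.530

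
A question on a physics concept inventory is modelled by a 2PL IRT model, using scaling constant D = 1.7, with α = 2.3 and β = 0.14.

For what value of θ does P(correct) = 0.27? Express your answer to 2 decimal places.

P(θ) = 1 / (1 + exp(−D·α(θ − β)))
logit = ln(0.2700/0.7300) = -0.9946
θ = β + logit/(1.7·α) = 0.14 + (-0.9946)/3.9100 = -0.1144

-0.11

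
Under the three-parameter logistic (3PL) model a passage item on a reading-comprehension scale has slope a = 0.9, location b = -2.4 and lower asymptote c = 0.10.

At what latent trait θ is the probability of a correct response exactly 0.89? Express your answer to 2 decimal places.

-0.21

P(θ) = c + (1 − c) · 1 / (1 + exp(−a(θ − b)))
Remove guessing floor: (0.89 − 0.10)/(1 − 0.10) = 0.8778
logit = ln(0.8778/0.1222) = 1.9716
θ = b + logit/(a) = -2.4 + 1.9716/0.9000 = -0.2094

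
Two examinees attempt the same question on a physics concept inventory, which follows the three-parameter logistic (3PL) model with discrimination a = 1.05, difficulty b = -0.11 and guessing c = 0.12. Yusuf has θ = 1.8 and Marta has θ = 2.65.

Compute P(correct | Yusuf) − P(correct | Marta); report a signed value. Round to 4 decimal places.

P(θ) = c + (1 − c) · 1 / (1 + exp(−a(θ − b)))
P(Yusuf) = 0.8956  [exponent 2.0055]
P(Marta) = 0.9540  [exponent 2.8980]
Difference = 0.8956 − 0.9540 = -0.0584

-0.0584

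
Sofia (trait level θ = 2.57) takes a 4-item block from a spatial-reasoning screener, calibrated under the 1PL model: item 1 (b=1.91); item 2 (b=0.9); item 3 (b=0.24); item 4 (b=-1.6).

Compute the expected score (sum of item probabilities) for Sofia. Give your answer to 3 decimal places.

P(θ) = 1 / (1 + exp(−(θ − b)))
P_1 = 1/(1+e^{-0.6600}) = 0.6593
P_2 = 1/(1+e^{-1.6700}) = 0.8416
P_3 = 1/(1+e^{-2.3300}) = 0.9113
P_4 = 1/(1+e^{-4.1700}) = 0.9848
E[score] = 0.6593 + 0.8416 + 0.9113 + 0.9848 = 3.3970

3.397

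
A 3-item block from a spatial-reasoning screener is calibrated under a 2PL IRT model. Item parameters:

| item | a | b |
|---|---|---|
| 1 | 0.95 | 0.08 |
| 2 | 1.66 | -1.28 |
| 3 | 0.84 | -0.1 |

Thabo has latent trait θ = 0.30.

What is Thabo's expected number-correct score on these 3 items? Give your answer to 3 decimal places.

2.068

P(θ) = 1 / (1 + exp(−a(θ − b)))
P_1 = 1/(1+e^{-0.2090}) = 0.5521
P_2 = 1/(1+e^{-2.6228}) = 0.9323
P_3 = 1/(1+e^{-0.3360}) = 0.5832
E[score] = 0.5521 + 0.9323 + 0.5832 = 2.0676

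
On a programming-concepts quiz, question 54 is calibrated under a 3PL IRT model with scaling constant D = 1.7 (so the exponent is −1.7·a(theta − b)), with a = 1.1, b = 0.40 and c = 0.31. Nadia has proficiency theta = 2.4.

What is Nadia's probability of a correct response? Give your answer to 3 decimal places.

0.984

P(theta) = c + (1 − c) · 1 / (1 + exp(−D·a(theta − b)))
Exponent: 1.7 × 1.1 × (2.4 − 0.40) = 3.7400
1/(1 + e^{-3.7400}) = 0.9768
P = 0.31 + 0.69 × 0.9768 = 0.9840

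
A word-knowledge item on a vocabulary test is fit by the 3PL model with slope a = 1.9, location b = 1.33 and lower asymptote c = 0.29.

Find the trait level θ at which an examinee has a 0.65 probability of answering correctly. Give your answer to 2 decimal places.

1.34

P(θ) = c + (1 − c) · 1 / (1 + exp(−a(θ − b)))
Remove guessing floor: (0.65 − 0.29)/(1 − 0.29) = 0.5070
logit = ln(0.5070/0.4930) = 0.0282
θ = b + logit/(a) = 1.33 + 0.0282/1.9000 = 1.3448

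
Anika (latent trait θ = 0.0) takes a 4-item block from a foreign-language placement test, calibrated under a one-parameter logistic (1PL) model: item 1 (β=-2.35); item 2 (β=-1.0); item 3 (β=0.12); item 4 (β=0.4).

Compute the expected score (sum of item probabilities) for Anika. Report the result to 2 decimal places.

P(θ) = 1 / (1 + exp(−(θ − β)))
P_1 = 1/(1+e^{-2.3500}) = 0.9129
P_2 = 1/(1+e^{-1.0000}) = 0.7311
P_3 = 1/(1+e^{0.1200}) = 0.4700
P_4 = 1/(1+e^{0.4000}) = 0.4013
E[score] = 0.9129 + 0.7311 + 0.4700 + 0.4013 = 2.5153

2.52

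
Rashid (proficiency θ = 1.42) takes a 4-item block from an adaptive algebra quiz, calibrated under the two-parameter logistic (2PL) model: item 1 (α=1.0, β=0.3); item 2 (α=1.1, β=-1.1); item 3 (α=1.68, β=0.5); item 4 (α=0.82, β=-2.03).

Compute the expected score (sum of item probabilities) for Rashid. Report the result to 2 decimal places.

P(θ) = 1 / (1 + exp(−α(θ − β)))
P_1 = 1/(1+e^{-1.1200}) = 0.7540
P_2 = 1/(1+e^{-2.7720}) = 0.9411
P_3 = 1/(1+e^{-1.5456}) = 0.8243
P_4 = 1/(1+e^{-2.8290}) = 0.9442
E[score] = 0.7540 + 0.9411 + 0.8243 + 0.9442 = 3.4636

3.46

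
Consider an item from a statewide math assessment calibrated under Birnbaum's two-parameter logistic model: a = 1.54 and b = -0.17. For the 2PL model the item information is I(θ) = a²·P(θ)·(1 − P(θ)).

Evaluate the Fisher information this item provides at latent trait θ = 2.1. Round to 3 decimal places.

P = 1/(1+e^{-3.4958}) = 0.9706
P(1−P) = 0.9706 × 0.0294 = 0.0286
I = a² × P(1−P) = 1.54² × 0.0286 = 0.06775

0.068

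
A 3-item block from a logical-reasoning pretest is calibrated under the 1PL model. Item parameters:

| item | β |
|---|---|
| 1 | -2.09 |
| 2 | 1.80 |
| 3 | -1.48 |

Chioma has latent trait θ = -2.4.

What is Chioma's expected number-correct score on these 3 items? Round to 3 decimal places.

0.723

P(θ) = 1 / (1 + exp(−(θ − β)))
P_1 = 1/(1+e^{0.3100}) = 0.4231
P_2 = 1/(1+e^{4.2000}) = 0.0148
P_3 = 1/(1+e^{0.9200}) = 0.2850
E[score] = 0.4231 + 0.0148 + 0.2850 = 0.7228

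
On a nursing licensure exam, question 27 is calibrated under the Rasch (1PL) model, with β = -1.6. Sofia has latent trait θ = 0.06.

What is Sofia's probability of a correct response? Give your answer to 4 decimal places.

P(θ) = 1 / (1 + exp(−(θ − β)))
Exponent: (0.06 − (-1.6)) = 1.6600
1/(1 + e^{-1.6600}) = 0.8402
P = 0.8402

0.8402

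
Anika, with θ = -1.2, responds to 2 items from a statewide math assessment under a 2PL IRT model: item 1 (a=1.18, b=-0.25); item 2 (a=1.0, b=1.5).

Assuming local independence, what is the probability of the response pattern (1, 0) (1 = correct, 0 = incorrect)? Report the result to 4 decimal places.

0.2303

P(θ) = 1 / (1 + exp(−a(θ − b)))
P_1 = 1/(1+e^{1.1210}) = 0.2458
P_2 = 1/(1+e^{2.7000}) = 0.0630
L = P_1 × (1−P_2) = 0.2458 × 0.9370 = 0.23035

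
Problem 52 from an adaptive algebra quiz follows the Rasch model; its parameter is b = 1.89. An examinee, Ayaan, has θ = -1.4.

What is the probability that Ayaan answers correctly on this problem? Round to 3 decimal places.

P(θ) = 1 / (1 + exp(−(θ − b)))
Exponent: (-1.4 − 1.89) = -3.2900
1/(1 + e^{3.2900}) = 0.0359
P = 0.0359

0.036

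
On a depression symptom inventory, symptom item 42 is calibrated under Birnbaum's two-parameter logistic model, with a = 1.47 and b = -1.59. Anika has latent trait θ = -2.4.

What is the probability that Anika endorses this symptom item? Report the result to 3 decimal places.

0.233

P(θ) = 1 / (1 + exp(−a(θ − b)))
Exponent: 1.47 × (-2.4 − (-1.59)) = -1.1907
1/(1 + e^{1.1907}) = 0.2331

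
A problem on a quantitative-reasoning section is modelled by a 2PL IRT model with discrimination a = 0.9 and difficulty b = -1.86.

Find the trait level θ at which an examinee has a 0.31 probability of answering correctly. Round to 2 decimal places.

-2.75

P(θ) = 1 / (1 + exp(−a(θ − b)))
logit = ln(0.3100/0.6900) = -0.8001
θ = b + logit/(a) = -1.86 + (-0.8001)/0.9000 = -2.7490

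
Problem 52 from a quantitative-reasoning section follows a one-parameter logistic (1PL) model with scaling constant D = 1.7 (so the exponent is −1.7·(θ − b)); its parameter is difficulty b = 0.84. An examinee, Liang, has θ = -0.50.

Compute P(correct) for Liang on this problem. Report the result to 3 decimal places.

0.093

P(θ) = 1 / (1 + exp(−D·(θ − b)))
Exponent: 1.7 × (-0.50 − 0.84) = -2.2780
1/(1 + e^{2.2780}) = 0.0930
P = 0.0930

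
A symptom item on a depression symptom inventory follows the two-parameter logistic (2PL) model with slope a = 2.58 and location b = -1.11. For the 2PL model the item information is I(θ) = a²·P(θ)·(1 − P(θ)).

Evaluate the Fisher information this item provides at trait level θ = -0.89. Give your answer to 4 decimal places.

1.5370

P = 1/(1+e^{-0.5676}) = 0.6382
P(1−P) = 0.6382 × 0.3618 = 0.2309
I = a² × P(1−P) = 2.58² × 0.2309 = 1.53695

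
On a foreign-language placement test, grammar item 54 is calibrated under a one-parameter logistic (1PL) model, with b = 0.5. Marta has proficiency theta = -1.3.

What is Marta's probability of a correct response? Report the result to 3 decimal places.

0.142

P(theta) = 1 / (1 + exp(−(theta − b)))
Exponent: (-1.3 − 0.5) = -1.8000
1/(1 + e^{1.8000}) = 0.1419
P = 0.1419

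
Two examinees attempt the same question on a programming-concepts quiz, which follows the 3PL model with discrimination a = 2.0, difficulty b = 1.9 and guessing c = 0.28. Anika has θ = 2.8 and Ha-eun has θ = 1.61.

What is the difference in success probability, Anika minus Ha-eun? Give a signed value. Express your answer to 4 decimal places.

0.3594

P(θ) = c + (1 − c) · 1 / (1 + exp(−a(θ − b)))
P(Anika) = 0.8979  [exponent 1.8000]
P(Ha-eun) = 0.5384  [exponent -0.5800]
Difference = 0.8979 − 0.5384 = 0.3594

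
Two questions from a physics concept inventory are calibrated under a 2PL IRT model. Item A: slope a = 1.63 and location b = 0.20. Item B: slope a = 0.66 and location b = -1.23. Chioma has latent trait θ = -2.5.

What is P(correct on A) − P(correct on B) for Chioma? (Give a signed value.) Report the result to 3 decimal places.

P(θ) = 1 / (1 + exp(−a(θ − b)))
P_A = 0.0121
P_B = 0.3019
P_A − P_B = -0.2898

-0.290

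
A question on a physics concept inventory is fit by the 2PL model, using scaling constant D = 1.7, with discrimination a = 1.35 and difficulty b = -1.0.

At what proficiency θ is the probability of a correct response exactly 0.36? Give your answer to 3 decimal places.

P(θ) = 1 / (1 + exp(−D·a(θ − b)))
logit = ln(0.3600/0.6400) = -0.5754
θ = b + logit/(1.7·a) = -1.0 + (-0.5754)/2.2950 = -1.2507

-1.251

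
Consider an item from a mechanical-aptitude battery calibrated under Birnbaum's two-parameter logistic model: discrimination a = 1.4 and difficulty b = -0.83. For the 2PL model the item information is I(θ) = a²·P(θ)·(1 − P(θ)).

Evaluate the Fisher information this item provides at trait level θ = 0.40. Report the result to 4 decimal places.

P = 1/(1+e^{-1.7220}) = 0.8484
P(1−P) = 0.8484 × 0.1516 = 0.1286
I = a² × P(1−P) = 1.4² × 0.1286 = 0.25211

0.2521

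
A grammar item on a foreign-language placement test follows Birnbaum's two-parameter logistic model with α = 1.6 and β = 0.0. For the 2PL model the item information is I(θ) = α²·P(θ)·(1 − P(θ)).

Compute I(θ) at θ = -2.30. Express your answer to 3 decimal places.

0.061

P = 1/(1+e^{3.6800}) = 0.0246
P(1−P) = 0.0246 × 0.9754 = 0.0240
I = α² × P(1−P) = 1.6² × 0.0240 = 0.06143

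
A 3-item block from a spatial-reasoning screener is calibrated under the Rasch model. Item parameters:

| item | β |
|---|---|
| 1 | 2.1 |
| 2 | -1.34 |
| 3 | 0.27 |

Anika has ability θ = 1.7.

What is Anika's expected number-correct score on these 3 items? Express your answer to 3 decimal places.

P(θ) = 1 / (1 + exp(−(θ − β)))
P_1 = 1/(1+e^{0.4000}) = 0.4013
P_2 = 1/(1+e^{-3.0400}) = 0.9543
P_3 = 1/(1+e^{-1.4300}) = 0.8069
E[score] = 0.4013 + 0.9543 + 0.8069 = 2.1626

2.163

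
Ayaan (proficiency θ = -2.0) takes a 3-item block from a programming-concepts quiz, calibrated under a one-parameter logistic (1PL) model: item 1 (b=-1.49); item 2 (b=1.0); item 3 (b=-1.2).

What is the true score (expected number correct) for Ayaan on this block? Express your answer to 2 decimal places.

0.73

P(θ) = 1 / (1 + exp(−(θ − b)))
P_1 = 1/(1+e^{0.5100}) = 0.3752
P_2 = 1/(1+e^{3.0000}) = 0.0474
P_3 = 1/(1+e^{0.8000}) = 0.3100
E[score] = 0.3752 + 0.0474 + 0.3100 = 0.7326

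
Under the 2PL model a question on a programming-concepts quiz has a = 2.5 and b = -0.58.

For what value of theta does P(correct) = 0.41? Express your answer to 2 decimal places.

-0.73

P(theta) = 1 / (1 + exp(−a(theta − b)))
logit = ln(0.4100/0.5900) = -0.3640
theta = b + logit/(a) = -0.58 + (-0.3640)/2.5000 = -0.7256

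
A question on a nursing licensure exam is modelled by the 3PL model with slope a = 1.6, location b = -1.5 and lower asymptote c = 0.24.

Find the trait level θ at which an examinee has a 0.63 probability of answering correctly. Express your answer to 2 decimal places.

P(θ) = c + (1 − c) · 1 / (1 + exp(−a(θ − b)))
Remove guessing floor: (0.63 − 0.24)/(1 − 0.24) = 0.5132
logit = ln(0.5132/0.4868) = 0.0526
θ = b + logit/(a) = -1.5 + 0.0526/1.6000 = -1.4671

-1.47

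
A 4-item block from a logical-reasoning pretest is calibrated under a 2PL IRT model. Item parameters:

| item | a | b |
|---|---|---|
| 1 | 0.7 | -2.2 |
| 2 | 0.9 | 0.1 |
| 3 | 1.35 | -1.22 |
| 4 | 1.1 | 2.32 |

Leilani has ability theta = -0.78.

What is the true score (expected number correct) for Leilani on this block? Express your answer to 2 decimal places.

1.72

P(theta) = 1 / (1 + exp(−a(theta − b)))
P_1 = 1/(1+e^{-0.9940}) = 0.7299
P_2 = 1/(1+e^{0.7920}) = 0.3117
P_3 = 1/(1+e^{-0.5940}) = 0.6443
P_4 = 1/(1+e^{3.4100}) = 0.0320
E[score] = 0.7299 + 0.3117 + 0.6443 + 0.0320 = 1.7179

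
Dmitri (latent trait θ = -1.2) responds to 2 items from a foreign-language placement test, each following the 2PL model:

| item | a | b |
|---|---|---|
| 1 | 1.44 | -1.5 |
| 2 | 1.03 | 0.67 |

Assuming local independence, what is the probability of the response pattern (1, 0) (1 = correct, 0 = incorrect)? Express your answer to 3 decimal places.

0.529

P(θ) = 1 / (1 + exp(−a(θ − b)))
P_1 = 1/(1+e^{-0.4320}) = 0.6064
P_2 = 1/(1+e^{1.9261}) = 0.1272
L = P_1 × (1−P_2) = 0.6064 × 0.8728 = 0.52923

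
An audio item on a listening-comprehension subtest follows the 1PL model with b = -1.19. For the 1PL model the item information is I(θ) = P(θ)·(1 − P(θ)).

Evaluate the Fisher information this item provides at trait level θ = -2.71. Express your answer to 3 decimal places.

0.147

P = 1/(1+e^{1.5200}) = 0.1795
P(1−P) = 0.1795 × 0.8205 = 0.1473
I = P(1−P) = 0.14726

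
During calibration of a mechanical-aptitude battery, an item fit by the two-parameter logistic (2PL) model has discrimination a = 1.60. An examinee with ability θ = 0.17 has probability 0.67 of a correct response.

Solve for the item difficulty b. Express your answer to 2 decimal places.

P(θ) = 1 / (1 + exp(−a(θ − b)))
logit(0.67) = ln(0.67/0.33) = 0.7082
b = θ − logit/(a) = 0.17 − 0.7082/1.6000 = -0.2726

-0.27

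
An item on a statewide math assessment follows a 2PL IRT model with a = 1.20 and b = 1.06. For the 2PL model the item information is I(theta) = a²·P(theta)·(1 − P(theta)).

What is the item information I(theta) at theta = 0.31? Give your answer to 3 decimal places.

P = 1/(1+e^{0.9000}) = 0.2891
P(1−P) = 0.2891 × 0.7109 = 0.2055
I = a² × P(1−P) = 1.20² × 0.2055 = 0.29592

0.296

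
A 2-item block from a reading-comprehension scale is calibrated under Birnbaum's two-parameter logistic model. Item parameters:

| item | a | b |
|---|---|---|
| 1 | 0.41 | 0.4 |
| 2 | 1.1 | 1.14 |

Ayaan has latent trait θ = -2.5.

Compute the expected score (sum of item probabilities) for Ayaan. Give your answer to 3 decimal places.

0.251

P(θ) = 1 / (1 + exp(−a(θ − b)))
P_1 = 1/(1+e^{1.1890}) = 0.2334
P_2 = 1/(1+e^{4.0040}) = 0.0179
E[score] = 0.2334 + 0.0179 = 0.2514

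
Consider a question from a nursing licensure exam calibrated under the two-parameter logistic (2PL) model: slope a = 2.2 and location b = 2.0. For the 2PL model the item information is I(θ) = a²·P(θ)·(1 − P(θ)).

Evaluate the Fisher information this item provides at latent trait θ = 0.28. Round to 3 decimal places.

P = 1/(1+e^{3.7840}) = 0.0222
P(1−P) = 0.0222 × 0.9778 = 0.0217
I = a² × P(1−P) = 2.2² × 0.0217 = 0.10518

0.105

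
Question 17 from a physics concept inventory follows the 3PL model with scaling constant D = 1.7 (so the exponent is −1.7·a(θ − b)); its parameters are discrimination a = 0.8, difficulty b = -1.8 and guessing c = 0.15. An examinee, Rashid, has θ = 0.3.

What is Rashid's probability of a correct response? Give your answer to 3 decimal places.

0.954

P(θ) = c + (1 − c) · 1 / (1 + exp(−D·a(θ − b)))
Exponent: 1.7 × 0.8 × (0.3 − (-1.8)) = 2.8560
1/(1 + e^{-2.8560}) = 0.9456
P = 0.15 + 0.85 × 0.9456 = 0.9538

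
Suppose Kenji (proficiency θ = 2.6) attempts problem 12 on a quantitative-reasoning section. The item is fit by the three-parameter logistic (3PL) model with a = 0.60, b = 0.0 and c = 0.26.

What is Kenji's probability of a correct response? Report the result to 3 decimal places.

0.872

P(θ) = c + (1 − c) · 1 / (1 + exp(−a(θ − b)))
Exponent: 0.60 × (2.6 − 0.0) = 1.5600
1/(1 + e^{-1.5600}) = 0.8264
P = 0.26 + 0.74 × 0.8264 = 0.8715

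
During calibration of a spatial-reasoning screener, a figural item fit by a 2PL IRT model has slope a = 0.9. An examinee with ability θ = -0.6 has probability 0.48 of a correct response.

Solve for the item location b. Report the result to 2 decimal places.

P(θ) = 1 / (1 + exp(−a(θ − b)))
logit(0.48) = ln(0.48/0.52) = -0.0800
b = θ − logit/(a) = -0.6 − (-0.0800)/0.9000 = -0.5111

-0.51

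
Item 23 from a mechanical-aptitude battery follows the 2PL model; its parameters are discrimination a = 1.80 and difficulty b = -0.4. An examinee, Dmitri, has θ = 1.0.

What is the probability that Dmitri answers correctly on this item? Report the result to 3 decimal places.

P(θ) = 1 / (1 + exp(−a(θ − b)))
Exponent: 1.80 × (1.0 − (-0.4)) = 2.5200
1/(1 + e^{-2.5200}) = 0.9255

0.926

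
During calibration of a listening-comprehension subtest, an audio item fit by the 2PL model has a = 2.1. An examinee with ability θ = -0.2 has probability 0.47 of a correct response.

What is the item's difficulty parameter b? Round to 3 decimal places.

P(θ) = 1 / (1 + exp(−a(θ − b)))
logit(0.47) = ln(0.47/0.53) = -0.1201
b = θ − logit/(a) = -0.2 − (-0.1201)/2.1000 = -0.1428

-0.143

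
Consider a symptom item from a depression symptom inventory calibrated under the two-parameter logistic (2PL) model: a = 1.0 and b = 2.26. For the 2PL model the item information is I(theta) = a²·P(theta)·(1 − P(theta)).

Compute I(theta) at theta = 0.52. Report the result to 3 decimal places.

P = 1/(1+e^{1.7400}) = 0.1493
P(1−P) = 0.1493 × 0.8507 = 0.1270
I = a² × P(1−P) = 1.0² × 0.1270 = 0.12702

0.127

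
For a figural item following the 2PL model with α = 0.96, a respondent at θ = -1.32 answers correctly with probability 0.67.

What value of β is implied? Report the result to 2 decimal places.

-2.06

P(θ) = 1 / (1 + exp(−α(θ − β)))
logit(0.67) = ln(0.67/0.33) = 0.7082
β = θ − logit/(α) = -1.32 − 0.7082/0.9600 = -2.0577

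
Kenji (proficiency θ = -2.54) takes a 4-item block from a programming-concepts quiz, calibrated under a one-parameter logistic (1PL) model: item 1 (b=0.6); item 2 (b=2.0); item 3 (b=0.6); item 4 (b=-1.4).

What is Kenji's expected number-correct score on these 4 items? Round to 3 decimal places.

0.336

P(θ) = 1 / (1 + exp(−(θ − b)))
P_1 = 1/(1+e^{3.1400}) = 0.0415
P_2 = 1/(1+e^{4.5400}) = 0.0106
P_3 = 1/(1+e^{3.1400}) = 0.0415
P_4 = 1/(1+e^{1.1400}) = 0.2423
E[score] = 0.0415 + 0.0106 + 0.0415 + 0.2423 = 0.3359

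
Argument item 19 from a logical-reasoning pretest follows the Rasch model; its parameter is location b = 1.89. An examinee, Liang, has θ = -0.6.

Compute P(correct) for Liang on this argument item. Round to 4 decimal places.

P(θ) = 1 / (1 + exp(−(θ − b)))
Exponent: (-0.6 − 1.89) = -2.4900
1/(1 + e^{2.4900}) = 0.0766
P = 0.0766

0.0766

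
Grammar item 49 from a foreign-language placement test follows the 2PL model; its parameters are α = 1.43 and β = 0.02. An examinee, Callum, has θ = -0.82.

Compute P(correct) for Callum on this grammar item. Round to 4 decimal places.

P(θ) = 1 / (1 + exp(−α(θ − β)))
Exponent: 1.43 × (-0.82 − 0.02) = -1.2012
1/(1 + e^{1.2012}) = 0.2313

0.2313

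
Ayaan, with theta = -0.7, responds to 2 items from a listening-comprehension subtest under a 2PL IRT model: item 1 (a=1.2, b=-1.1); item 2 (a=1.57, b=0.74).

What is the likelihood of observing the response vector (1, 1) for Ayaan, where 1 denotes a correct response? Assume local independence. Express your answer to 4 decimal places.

P(theta) = 1 / (1 + exp(−a(theta − b)))
P_1 = 1/(1+e^{-0.4800}) = 0.6177
P_2 = 1/(1+e^{2.2608}) = 0.0944
L = P_1 × P_2 = 0.6177 × 0.0944 = 0.05833

0.0583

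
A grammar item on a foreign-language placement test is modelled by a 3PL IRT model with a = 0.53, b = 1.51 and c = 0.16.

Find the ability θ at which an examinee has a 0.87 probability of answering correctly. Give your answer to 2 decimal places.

4.71

P(θ) = c + (1 − c) · 1 / (1 + exp(−a(θ − b)))
Remove guessing floor: (0.87 − 0.16)/(1 − 0.16) = 0.8452
logit = ln(0.8452/0.1548) = 1.6977
θ = b + logit/(a) = 1.51 + 1.6977/0.5300 = 4.7133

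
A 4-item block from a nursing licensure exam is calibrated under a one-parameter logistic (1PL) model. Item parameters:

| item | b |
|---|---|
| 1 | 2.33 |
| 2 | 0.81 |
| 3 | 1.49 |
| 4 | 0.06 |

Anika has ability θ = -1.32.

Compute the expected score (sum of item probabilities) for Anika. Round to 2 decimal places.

0.39

P(θ) = 1 / (1 + exp(−(θ − b)))
P_1 = 1/(1+e^{3.6500}) = 0.0253
P_2 = 1/(1+e^{2.1300}) = 0.1062
P_3 = 1/(1+e^{2.8100}) = 0.0568
P_4 = 1/(1+e^{1.3800}) = 0.2010
E[score] = 0.0253 + 0.1062 + 0.0568 + 0.2010 = 0.3893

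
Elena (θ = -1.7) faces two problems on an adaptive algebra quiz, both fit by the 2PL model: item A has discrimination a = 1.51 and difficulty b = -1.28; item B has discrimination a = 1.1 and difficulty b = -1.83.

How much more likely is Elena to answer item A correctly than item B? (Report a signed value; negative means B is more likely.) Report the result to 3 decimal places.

P(θ) = 1 / (1 + exp(−a(θ − b)))
P_A = 0.3466
P_B = 0.5357
P_A − P_B = -0.1891

-0.189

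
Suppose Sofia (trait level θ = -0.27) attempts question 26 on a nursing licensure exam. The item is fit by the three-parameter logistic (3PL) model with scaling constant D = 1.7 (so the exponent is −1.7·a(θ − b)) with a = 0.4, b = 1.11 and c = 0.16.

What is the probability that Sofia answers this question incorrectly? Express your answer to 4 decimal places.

0.6038

P(θ) = c + (1 − c) · 1 / (1 + exp(−D·a(θ − b)))
Exponent: 1.7 × 0.4 × (-0.27 − 1.11) = -0.9384
1/(1 + e^{0.9384}) = 0.2812
P = 0.16 + 0.84 × 0.2812 = 0.3962
P(incorrect) = 1 − 0.3962 = 0.6038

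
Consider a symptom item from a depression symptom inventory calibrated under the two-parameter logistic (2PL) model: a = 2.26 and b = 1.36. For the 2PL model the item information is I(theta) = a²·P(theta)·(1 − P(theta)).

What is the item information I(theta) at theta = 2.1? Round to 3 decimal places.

0.680

P = 1/(1+e^{-1.6724}) = 0.8419
P(1−P) = 0.8419 × 0.1581 = 0.1331
I = a² × P(1−P) = 2.26² × 0.1331 = 0.67986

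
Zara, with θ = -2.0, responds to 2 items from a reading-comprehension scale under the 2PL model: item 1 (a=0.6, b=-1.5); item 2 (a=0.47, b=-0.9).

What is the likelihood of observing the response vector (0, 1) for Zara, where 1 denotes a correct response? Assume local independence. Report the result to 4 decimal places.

0.2146

P(θ) = 1 / (1 + exp(−a(θ − b)))
P_1 = 1/(1+e^{0.3000}) = 0.4256
P_2 = 1/(1+e^{0.5170}) = 0.3736
L = (1−P_1) × P_2 = 0.5744 × 0.3736 = 0.21459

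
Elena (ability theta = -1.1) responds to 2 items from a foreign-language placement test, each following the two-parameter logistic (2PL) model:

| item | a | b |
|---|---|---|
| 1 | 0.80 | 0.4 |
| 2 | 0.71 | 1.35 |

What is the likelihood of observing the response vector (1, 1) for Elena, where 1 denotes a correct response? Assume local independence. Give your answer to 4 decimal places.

0.0346

P(theta) = 1 / (1 + exp(−a(theta − b)))
P_1 = 1/(1+e^{1.2000}) = 0.2315
P_2 = 1/(1+e^{1.7395}) = 0.1494
L = P_1 × P_2 = 0.2315 × 0.1494 = 0.03458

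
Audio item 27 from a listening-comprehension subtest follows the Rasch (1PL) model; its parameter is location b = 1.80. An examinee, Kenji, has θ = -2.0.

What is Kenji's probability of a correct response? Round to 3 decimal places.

0.022

P(θ) = 1 / (1 + exp(−(θ − b)))
Exponent: (-2.0 − 1.80) = -3.8000
1/(1 + e^{3.8000}) = 0.0219
P = 0.0219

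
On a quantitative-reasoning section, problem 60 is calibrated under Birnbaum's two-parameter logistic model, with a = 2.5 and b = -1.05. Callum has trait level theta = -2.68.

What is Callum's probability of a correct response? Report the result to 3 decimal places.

P(theta) = 1 / (1 + exp(−a(theta − b)))
Exponent: 2.5 × (-2.68 − (-1.05)) = -4.0750
1/(1 + e^{4.0750}) = 0.0167

0.017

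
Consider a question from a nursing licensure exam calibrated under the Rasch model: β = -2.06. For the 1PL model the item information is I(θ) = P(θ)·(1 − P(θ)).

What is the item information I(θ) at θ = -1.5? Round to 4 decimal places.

0.2314

P = 1/(1+e^{-0.5600}) = 0.6365
P(1−P) = 0.6365 × 0.3635 = 0.2314
I = P(1−P) = 0.23138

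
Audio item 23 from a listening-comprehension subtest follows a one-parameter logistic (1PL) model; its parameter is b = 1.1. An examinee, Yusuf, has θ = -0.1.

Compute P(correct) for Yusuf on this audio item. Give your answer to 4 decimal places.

P(θ) = 1 / (1 + exp(−(θ − b)))
Exponent: (-0.1 − 1.1) = -1.2000
1/(1 + e^{1.2000}) = 0.2315
P = 0.2315

0.2315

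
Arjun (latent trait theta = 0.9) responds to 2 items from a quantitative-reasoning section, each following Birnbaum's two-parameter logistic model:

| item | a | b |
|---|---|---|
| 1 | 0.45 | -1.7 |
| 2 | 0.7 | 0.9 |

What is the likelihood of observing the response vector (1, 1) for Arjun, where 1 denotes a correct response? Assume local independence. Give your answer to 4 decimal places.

0.3816

P(theta) = 1 / (1 + exp(−a(theta − b)))
P_1 = 1/(1+e^{-1.1700}) = 0.7631
P_2 = 1/(1+e^{0.0000}) = 0.5000
L = P_1 × P_2 = 0.7631 × 0.5000 = 0.38157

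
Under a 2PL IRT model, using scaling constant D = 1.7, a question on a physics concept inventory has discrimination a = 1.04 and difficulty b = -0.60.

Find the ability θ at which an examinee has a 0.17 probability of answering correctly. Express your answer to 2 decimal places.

P(θ) = 1 / (1 + exp(−D·a(θ − b)))
logit = ln(0.1700/0.8300) = -1.5856
θ = b + logit/(1.7·a) = -0.60 + (-1.5856)/1.7680 = -1.4968

-1.50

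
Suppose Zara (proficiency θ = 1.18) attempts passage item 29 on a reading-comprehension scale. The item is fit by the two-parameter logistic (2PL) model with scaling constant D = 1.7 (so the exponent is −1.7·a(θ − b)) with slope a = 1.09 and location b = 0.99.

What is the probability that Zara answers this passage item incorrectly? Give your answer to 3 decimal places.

0.413

P(θ) = 1 / (1 + exp(−D·a(θ − b)))
Exponent: 1.7 × 1.09 × (1.18 − 0.99) = 0.3521
1/(1 + e^{-0.3521}) = 0.5871
P = 0.5871
P(incorrect) = 1 − 0.5871 = 0.4129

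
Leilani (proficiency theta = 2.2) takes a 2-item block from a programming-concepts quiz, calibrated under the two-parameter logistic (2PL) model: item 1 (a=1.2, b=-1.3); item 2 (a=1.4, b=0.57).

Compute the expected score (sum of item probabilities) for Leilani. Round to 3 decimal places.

1.893

P(theta) = 1 / (1 + exp(−a(theta − b)))
P_1 = 1/(1+e^{-4.2000}) = 0.9852
P_2 = 1/(1+e^{-2.2820}) = 0.9074
E[score] = 0.9852 + 0.9074 = 1.8926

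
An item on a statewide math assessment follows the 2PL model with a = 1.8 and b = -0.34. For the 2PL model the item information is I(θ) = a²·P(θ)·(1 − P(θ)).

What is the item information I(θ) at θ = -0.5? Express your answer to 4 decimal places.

P = 1/(1+e^{0.2880}) = 0.4285
P(1−P) = 0.4285 × 0.5715 = 0.2449
I = a² × P(1−P) = 1.8² × 0.2449 = 0.79343

0.7934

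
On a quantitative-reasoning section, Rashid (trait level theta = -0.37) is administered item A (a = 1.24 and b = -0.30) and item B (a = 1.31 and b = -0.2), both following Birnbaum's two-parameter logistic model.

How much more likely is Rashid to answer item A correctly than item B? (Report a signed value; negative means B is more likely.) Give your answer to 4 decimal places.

0.0338

P(theta) = 1 / (1 + exp(−a(theta − b)))
P_A = 0.4783
P_B = 0.4446
P_A − P_B = 0.0338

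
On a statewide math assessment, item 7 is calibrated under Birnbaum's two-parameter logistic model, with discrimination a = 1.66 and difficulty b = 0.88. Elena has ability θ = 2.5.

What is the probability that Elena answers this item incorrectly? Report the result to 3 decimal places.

0.064

P(θ) = 1 / (1 + exp(−a(θ − b)))
Exponent: 1.66 × (2.5 − 0.88) = 2.6892
1/(1 + e^{-2.6892}) = 0.9364
P(incorrect) = 1 − 0.9364 = 0.0636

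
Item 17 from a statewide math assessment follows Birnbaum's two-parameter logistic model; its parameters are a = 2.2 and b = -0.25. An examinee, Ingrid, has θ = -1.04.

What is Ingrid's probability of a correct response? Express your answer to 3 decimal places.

P(θ) = 1 / (1 + exp(−a(θ − b)))
Exponent: 2.2 × (-1.04 − (-0.25)) = -1.7380
1/(1 + e^{1.7380}) = 0.1496

0.150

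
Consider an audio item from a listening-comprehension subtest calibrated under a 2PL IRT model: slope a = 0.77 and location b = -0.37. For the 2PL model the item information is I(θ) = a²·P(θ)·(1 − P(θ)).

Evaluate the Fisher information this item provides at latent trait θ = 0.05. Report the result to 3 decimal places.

0.144

P = 1/(1+e^{-0.3234}) = 0.5802
P(1−P) = 0.5802 × 0.4198 = 0.2436
I = a² × P(1−P) = 0.77² × 0.2436 = 0.14442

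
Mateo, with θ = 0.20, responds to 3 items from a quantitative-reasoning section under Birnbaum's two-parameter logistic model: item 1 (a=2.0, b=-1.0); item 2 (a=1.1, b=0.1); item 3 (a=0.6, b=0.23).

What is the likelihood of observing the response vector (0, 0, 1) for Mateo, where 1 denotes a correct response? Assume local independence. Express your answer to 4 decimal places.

P(θ) = 1 / (1 + exp(−a(θ − b)))
P_1 = 1/(1+e^{-2.4000}) = 0.9168
P_2 = 1/(1+e^{-0.1100}) = 0.5275
P_3 = 1/(1+e^{0.0180}) = 0.4955
L = (1−P_1) × (1−P_2) × P_3 = 0.0832 × 0.4725 × 0.4955 = 0.01947

0.0195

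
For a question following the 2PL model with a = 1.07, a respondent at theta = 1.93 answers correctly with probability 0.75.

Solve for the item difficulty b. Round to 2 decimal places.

P(theta) = 1 / (1 + exp(−a(theta − b)))
logit(0.75) = ln(0.75/0.25) = 1.0986
b = theta − logit/(a) = 1.93 − 1.0986/1.0700 = 0.9033

0.90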